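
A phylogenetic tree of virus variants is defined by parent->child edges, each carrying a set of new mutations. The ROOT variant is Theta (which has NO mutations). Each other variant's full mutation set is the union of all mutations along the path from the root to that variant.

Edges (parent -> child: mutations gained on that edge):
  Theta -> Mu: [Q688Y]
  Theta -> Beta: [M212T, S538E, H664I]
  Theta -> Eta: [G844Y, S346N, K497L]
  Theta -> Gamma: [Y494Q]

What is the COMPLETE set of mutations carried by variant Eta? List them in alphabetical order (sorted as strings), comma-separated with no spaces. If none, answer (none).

Answer: G844Y,K497L,S346N

Derivation:
At Theta: gained [] -> total []
At Eta: gained ['G844Y', 'S346N', 'K497L'] -> total ['G844Y', 'K497L', 'S346N']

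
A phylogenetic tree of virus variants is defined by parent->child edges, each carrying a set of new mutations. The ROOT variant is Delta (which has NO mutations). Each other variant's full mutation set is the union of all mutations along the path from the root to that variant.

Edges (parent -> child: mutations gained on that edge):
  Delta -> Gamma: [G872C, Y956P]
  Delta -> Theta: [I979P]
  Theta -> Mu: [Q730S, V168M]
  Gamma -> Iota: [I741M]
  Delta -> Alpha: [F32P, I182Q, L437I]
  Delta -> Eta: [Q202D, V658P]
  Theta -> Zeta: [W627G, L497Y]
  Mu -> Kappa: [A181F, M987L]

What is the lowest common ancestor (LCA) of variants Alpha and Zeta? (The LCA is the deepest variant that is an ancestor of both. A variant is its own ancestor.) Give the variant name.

Path from root to Alpha: Delta -> Alpha
  ancestors of Alpha: {Delta, Alpha}
Path from root to Zeta: Delta -> Theta -> Zeta
  ancestors of Zeta: {Delta, Theta, Zeta}
Common ancestors: {Delta}
Walk up from Zeta: Zeta (not in ancestors of Alpha), Theta (not in ancestors of Alpha), Delta (in ancestors of Alpha)
Deepest common ancestor (LCA) = Delta

Answer: Delta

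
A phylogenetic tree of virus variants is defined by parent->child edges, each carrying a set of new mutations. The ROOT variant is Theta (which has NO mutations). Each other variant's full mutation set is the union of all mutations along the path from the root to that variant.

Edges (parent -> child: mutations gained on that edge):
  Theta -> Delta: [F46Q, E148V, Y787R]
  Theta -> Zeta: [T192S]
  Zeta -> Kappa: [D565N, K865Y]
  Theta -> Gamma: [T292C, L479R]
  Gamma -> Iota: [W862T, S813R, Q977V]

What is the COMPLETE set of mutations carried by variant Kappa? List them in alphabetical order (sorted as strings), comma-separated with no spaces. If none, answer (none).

Answer: D565N,K865Y,T192S

Derivation:
At Theta: gained [] -> total []
At Zeta: gained ['T192S'] -> total ['T192S']
At Kappa: gained ['D565N', 'K865Y'] -> total ['D565N', 'K865Y', 'T192S']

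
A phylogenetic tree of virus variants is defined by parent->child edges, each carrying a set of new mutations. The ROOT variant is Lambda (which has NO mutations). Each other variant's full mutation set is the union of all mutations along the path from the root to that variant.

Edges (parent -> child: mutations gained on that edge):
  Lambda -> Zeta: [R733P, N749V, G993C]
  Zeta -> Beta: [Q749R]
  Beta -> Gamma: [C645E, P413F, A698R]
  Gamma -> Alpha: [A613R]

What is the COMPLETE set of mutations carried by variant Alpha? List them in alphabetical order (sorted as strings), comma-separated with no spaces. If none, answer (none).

At Lambda: gained [] -> total []
At Zeta: gained ['R733P', 'N749V', 'G993C'] -> total ['G993C', 'N749V', 'R733P']
At Beta: gained ['Q749R'] -> total ['G993C', 'N749V', 'Q749R', 'R733P']
At Gamma: gained ['C645E', 'P413F', 'A698R'] -> total ['A698R', 'C645E', 'G993C', 'N749V', 'P413F', 'Q749R', 'R733P']
At Alpha: gained ['A613R'] -> total ['A613R', 'A698R', 'C645E', 'G993C', 'N749V', 'P413F', 'Q749R', 'R733P']

Answer: A613R,A698R,C645E,G993C,N749V,P413F,Q749R,R733P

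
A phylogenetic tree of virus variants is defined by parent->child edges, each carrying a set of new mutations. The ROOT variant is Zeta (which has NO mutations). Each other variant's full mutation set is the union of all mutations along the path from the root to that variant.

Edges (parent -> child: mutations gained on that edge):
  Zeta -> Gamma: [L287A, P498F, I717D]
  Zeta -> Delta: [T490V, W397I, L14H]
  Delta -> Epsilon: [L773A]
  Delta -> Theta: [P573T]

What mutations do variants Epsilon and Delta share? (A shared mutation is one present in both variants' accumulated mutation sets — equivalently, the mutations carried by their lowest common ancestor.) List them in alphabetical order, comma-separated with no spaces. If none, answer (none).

Accumulating mutations along path to Epsilon:
  At Zeta: gained [] -> total []
  At Delta: gained ['T490V', 'W397I', 'L14H'] -> total ['L14H', 'T490V', 'W397I']
  At Epsilon: gained ['L773A'] -> total ['L14H', 'L773A', 'T490V', 'W397I']
Mutations(Epsilon) = ['L14H', 'L773A', 'T490V', 'W397I']
Accumulating mutations along path to Delta:
  At Zeta: gained [] -> total []
  At Delta: gained ['T490V', 'W397I', 'L14H'] -> total ['L14H', 'T490V', 'W397I']
Mutations(Delta) = ['L14H', 'T490V', 'W397I']
Intersection: ['L14H', 'L773A', 'T490V', 'W397I'] ∩ ['L14H', 'T490V', 'W397I'] = ['L14H', 'T490V', 'W397I']

Answer: L14H,T490V,W397I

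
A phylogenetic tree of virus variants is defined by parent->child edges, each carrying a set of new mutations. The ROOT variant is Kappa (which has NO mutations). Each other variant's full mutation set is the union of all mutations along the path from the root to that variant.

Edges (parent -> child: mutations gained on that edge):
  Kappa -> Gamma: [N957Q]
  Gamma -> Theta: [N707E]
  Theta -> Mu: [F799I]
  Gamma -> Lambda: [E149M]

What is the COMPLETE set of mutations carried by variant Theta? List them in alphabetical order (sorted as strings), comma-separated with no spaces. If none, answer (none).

Answer: N707E,N957Q

Derivation:
At Kappa: gained [] -> total []
At Gamma: gained ['N957Q'] -> total ['N957Q']
At Theta: gained ['N707E'] -> total ['N707E', 'N957Q']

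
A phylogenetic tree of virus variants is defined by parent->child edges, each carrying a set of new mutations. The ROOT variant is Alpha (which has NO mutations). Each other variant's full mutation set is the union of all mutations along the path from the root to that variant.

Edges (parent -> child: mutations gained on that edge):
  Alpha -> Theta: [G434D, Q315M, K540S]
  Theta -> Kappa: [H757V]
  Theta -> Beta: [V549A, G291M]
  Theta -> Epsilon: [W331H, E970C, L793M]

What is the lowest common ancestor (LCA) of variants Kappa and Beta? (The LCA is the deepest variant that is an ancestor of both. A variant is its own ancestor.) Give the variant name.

Path from root to Kappa: Alpha -> Theta -> Kappa
  ancestors of Kappa: {Alpha, Theta, Kappa}
Path from root to Beta: Alpha -> Theta -> Beta
  ancestors of Beta: {Alpha, Theta, Beta}
Common ancestors: {Alpha, Theta}
Walk up from Beta: Beta (not in ancestors of Kappa), Theta (in ancestors of Kappa), Alpha (in ancestors of Kappa)
Deepest common ancestor (LCA) = Theta

Answer: Theta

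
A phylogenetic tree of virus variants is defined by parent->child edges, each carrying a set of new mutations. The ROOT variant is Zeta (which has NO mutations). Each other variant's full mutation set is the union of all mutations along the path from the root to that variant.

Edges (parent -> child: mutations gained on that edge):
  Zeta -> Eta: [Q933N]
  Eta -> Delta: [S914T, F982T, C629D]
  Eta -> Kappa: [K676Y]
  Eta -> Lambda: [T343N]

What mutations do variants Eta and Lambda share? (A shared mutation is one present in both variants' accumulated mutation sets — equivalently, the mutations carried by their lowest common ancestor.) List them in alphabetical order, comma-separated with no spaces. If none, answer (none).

Accumulating mutations along path to Eta:
  At Zeta: gained [] -> total []
  At Eta: gained ['Q933N'] -> total ['Q933N']
Mutations(Eta) = ['Q933N']
Accumulating mutations along path to Lambda:
  At Zeta: gained [] -> total []
  At Eta: gained ['Q933N'] -> total ['Q933N']
  At Lambda: gained ['T343N'] -> total ['Q933N', 'T343N']
Mutations(Lambda) = ['Q933N', 'T343N']
Intersection: ['Q933N'] ∩ ['Q933N', 'T343N'] = ['Q933N']

Answer: Q933N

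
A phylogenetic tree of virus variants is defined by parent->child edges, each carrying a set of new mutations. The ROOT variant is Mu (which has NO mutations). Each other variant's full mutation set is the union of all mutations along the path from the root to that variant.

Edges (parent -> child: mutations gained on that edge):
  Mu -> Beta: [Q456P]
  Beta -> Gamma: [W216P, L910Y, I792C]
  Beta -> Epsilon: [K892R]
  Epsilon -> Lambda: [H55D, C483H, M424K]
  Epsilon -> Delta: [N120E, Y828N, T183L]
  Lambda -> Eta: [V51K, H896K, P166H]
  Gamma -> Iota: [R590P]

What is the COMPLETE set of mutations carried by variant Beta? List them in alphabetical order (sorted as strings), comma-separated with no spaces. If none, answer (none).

At Mu: gained [] -> total []
At Beta: gained ['Q456P'] -> total ['Q456P']

Answer: Q456P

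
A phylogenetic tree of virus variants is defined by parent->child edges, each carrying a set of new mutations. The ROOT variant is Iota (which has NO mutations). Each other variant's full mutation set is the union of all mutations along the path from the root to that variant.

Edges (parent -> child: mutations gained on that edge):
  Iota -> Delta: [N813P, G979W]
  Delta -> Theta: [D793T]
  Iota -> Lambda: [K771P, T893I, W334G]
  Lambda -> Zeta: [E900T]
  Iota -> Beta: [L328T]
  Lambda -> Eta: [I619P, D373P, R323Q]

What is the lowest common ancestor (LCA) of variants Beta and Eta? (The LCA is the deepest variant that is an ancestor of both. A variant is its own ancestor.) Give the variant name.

Answer: Iota

Derivation:
Path from root to Beta: Iota -> Beta
  ancestors of Beta: {Iota, Beta}
Path from root to Eta: Iota -> Lambda -> Eta
  ancestors of Eta: {Iota, Lambda, Eta}
Common ancestors: {Iota}
Walk up from Eta: Eta (not in ancestors of Beta), Lambda (not in ancestors of Beta), Iota (in ancestors of Beta)
Deepest common ancestor (LCA) = Iota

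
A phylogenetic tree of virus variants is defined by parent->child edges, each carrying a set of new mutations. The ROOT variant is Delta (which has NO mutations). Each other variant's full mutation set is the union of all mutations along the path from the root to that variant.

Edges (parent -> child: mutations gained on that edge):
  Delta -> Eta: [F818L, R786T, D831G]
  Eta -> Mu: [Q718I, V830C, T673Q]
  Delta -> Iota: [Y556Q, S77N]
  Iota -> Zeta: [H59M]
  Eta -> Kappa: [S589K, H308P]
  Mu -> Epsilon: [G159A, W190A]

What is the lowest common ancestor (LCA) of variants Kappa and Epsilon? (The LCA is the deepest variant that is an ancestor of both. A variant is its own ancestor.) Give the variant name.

Answer: Eta

Derivation:
Path from root to Kappa: Delta -> Eta -> Kappa
  ancestors of Kappa: {Delta, Eta, Kappa}
Path from root to Epsilon: Delta -> Eta -> Mu -> Epsilon
  ancestors of Epsilon: {Delta, Eta, Mu, Epsilon}
Common ancestors: {Delta, Eta}
Walk up from Epsilon: Epsilon (not in ancestors of Kappa), Mu (not in ancestors of Kappa), Eta (in ancestors of Kappa), Delta (in ancestors of Kappa)
Deepest common ancestor (LCA) = Eta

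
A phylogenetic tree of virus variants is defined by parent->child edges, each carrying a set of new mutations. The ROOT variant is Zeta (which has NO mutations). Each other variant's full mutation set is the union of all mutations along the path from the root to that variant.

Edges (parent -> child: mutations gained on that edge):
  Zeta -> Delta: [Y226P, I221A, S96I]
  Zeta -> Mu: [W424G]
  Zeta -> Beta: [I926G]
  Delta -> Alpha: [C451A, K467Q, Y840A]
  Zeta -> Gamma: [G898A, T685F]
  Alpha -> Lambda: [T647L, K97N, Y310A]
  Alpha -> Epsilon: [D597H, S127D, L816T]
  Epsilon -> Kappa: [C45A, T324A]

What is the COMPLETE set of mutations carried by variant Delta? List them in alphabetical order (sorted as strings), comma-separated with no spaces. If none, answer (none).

At Zeta: gained [] -> total []
At Delta: gained ['Y226P', 'I221A', 'S96I'] -> total ['I221A', 'S96I', 'Y226P']

Answer: I221A,S96I,Y226P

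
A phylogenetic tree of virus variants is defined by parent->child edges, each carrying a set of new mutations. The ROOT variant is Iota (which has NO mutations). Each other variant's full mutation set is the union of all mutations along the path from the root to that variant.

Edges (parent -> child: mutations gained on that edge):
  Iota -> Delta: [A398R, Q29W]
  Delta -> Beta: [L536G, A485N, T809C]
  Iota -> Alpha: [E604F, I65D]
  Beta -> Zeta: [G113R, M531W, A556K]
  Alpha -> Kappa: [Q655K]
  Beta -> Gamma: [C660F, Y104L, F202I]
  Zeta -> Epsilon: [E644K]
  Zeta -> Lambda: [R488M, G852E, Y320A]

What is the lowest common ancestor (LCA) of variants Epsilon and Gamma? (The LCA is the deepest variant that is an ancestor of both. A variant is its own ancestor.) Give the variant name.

Path from root to Epsilon: Iota -> Delta -> Beta -> Zeta -> Epsilon
  ancestors of Epsilon: {Iota, Delta, Beta, Zeta, Epsilon}
Path from root to Gamma: Iota -> Delta -> Beta -> Gamma
  ancestors of Gamma: {Iota, Delta, Beta, Gamma}
Common ancestors: {Iota, Delta, Beta}
Walk up from Gamma: Gamma (not in ancestors of Epsilon), Beta (in ancestors of Epsilon), Delta (in ancestors of Epsilon), Iota (in ancestors of Epsilon)
Deepest common ancestor (LCA) = Beta

Answer: Beta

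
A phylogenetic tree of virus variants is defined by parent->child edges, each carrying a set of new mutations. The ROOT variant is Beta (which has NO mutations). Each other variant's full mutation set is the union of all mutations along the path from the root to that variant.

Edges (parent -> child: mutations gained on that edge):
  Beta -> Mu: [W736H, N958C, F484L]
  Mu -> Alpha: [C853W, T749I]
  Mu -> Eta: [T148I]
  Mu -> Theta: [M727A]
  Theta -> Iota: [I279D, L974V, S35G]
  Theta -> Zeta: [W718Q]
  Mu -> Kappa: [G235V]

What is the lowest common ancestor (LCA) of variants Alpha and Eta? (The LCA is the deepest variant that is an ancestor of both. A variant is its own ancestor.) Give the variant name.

Answer: Mu

Derivation:
Path from root to Alpha: Beta -> Mu -> Alpha
  ancestors of Alpha: {Beta, Mu, Alpha}
Path from root to Eta: Beta -> Mu -> Eta
  ancestors of Eta: {Beta, Mu, Eta}
Common ancestors: {Beta, Mu}
Walk up from Eta: Eta (not in ancestors of Alpha), Mu (in ancestors of Alpha), Beta (in ancestors of Alpha)
Deepest common ancestor (LCA) = Mu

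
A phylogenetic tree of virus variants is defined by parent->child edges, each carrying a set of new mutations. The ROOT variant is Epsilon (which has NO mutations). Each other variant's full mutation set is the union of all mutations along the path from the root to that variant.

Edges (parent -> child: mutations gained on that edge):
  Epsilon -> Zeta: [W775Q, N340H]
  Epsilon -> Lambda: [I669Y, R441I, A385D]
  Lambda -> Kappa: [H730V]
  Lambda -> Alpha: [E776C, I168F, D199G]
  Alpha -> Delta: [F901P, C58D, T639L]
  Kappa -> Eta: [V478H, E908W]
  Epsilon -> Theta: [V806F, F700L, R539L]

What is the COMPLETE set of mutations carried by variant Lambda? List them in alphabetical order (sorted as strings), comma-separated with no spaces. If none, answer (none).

Answer: A385D,I669Y,R441I

Derivation:
At Epsilon: gained [] -> total []
At Lambda: gained ['I669Y', 'R441I', 'A385D'] -> total ['A385D', 'I669Y', 'R441I']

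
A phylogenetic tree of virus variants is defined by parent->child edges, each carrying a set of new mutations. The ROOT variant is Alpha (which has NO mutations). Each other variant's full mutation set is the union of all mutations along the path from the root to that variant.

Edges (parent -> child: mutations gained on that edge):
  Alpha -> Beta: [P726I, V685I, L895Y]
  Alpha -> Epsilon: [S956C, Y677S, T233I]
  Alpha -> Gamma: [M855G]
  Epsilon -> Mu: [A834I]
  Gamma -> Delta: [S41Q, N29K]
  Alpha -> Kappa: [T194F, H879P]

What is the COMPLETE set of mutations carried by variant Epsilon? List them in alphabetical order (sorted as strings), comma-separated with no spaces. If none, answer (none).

At Alpha: gained [] -> total []
At Epsilon: gained ['S956C', 'Y677S', 'T233I'] -> total ['S956C', 'T233I', 'Y677S']

Answer: S956C,T233I,Y677S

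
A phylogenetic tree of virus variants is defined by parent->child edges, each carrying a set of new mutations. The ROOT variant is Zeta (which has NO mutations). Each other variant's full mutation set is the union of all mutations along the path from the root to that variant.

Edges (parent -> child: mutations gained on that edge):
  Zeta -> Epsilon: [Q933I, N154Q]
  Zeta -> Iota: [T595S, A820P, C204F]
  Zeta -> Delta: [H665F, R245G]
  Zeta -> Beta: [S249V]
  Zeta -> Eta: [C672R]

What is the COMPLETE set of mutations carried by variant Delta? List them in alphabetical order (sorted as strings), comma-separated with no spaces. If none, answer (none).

Answer: H665F,R245G

Derivation:
At Zeta: gained [] -> total []
At Delta: gained ['H665F', 'R245G'] -> total ['H665F', 'R245G']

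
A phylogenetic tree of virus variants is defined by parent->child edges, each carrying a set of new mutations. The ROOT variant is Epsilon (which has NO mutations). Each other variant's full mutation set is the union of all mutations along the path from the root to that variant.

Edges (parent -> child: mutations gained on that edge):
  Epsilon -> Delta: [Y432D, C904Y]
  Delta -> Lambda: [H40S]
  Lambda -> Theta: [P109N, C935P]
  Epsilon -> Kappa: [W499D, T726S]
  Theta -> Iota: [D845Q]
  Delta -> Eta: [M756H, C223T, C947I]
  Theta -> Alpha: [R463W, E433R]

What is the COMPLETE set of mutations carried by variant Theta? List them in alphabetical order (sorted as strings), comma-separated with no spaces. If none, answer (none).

At Epsilon: gained [] -> total []
At Delta: gained ['Y432D', 'C904Y'] -> total ['C904Y', 'Y432D']
At Lambda: gained ['H40S'] -> total ['C904Y', 'H40S', 'Y432D']
At Theta: gained ['P109N', 'C935P'] -> total ['C904Y', 'C935P', 'H40S', 'P109N', 'Y432D']

Answer: C904Y,C935P,H40S,P109N,Y432D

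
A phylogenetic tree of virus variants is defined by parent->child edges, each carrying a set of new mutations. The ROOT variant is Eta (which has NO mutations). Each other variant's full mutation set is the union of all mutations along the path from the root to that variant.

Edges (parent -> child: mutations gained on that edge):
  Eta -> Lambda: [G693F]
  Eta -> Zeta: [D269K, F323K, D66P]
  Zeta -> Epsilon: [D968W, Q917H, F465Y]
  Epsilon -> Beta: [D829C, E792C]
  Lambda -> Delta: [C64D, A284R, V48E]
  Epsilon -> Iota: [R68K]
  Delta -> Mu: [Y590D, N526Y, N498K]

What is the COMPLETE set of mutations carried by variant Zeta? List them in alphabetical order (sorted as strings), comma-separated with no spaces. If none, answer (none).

Answer: D269K,D66P,F323K

Derivation:
At Eta: gained [] -> total []
At Zeta: gained ['D269K', 'F323K', 'D66P'] -> total ['D269K', 'D66P', 'F323K']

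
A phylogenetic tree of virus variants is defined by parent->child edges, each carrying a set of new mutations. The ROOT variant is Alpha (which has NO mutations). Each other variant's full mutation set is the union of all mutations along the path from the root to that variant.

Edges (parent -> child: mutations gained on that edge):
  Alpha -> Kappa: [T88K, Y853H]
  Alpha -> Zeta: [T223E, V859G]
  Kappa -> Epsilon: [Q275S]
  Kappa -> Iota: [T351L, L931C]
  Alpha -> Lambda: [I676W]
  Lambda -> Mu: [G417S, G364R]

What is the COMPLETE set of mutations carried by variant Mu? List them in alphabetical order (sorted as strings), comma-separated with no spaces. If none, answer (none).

Answer: G364R,G417S,I676W

Derivation:
At Alpha: gained [] -> total []
At Lambda: gained ['I676W'] -> total ['I676W']
At Mu: gained ['G417S', 'G364R'] -> total ['G364R', 'G417S', 'I676W']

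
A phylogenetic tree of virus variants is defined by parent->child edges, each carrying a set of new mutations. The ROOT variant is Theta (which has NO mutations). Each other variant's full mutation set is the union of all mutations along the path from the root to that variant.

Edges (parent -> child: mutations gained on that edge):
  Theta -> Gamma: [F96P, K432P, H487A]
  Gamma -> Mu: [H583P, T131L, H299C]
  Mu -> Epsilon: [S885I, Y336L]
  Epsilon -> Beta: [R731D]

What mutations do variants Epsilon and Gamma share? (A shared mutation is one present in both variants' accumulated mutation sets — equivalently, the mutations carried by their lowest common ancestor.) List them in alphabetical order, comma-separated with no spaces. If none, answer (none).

Answer: F96P,H487A,K432P

Derivation:
Accumulating mutations along path to Epsilon:
  At Theta: gained [] -> total []
  At Gamma: gained ['F96P', 'K432P', 'H487A'] -> total ['F96P', 'H487A', 'K432P']
  At Mu: gained ['H583P', 'T131L', 'H299C'] -> total ['F96P', 'H299C', 'H487A', 'H583P', 'K432P', 'T131L']
  At Epsilon: gained ['S885I', 'Y336L'] -> total ['F96P', 'H299C', 'H487A', 'H583P', 'K432P', 'S885I', 'T131L', 'Y336L']
Mutations(Epsilon) = ['F96P', 'H299C', 'H487A', 'H583P', 'K432P', 'S885I', 'T131L', 'Y336L']
Accumulating mutations along path to Gamma:
  At Theta: gained [] -> total []
  At Gamma: gained ['F96P', 'K432P', 'H487A'] -> total ['F96P', 'H487A', 'K432P']
Mutations(Gamma) = ['F96P', 'H487A', 'K432P']
Intersection: ['F96P', 'H299C', 'H487A', 'H583P', 'K432P', 'S885I', 'T131L', 'Y336L'] ∩ ['F96P', 'H487A', 'K432P'] = ['F96P', 'H487A', 'K432P']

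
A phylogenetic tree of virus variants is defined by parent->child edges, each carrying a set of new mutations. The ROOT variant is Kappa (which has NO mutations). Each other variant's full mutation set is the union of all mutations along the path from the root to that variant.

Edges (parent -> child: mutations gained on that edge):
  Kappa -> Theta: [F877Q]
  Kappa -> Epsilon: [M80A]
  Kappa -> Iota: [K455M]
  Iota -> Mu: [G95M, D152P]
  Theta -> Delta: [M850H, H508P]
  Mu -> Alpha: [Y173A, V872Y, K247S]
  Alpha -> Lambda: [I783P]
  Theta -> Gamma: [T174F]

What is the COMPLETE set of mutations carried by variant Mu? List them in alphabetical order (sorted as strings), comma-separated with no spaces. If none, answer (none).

Answer: D152P,G95M,K455M

Derivation:
At Kappa: gained [] -> total []
At Iota: gained ['K455M'] -> total ['K455M']
At Mu: gained ['G95M', 'D152P'] -> total ['D152P', 'G95M', 'K455M']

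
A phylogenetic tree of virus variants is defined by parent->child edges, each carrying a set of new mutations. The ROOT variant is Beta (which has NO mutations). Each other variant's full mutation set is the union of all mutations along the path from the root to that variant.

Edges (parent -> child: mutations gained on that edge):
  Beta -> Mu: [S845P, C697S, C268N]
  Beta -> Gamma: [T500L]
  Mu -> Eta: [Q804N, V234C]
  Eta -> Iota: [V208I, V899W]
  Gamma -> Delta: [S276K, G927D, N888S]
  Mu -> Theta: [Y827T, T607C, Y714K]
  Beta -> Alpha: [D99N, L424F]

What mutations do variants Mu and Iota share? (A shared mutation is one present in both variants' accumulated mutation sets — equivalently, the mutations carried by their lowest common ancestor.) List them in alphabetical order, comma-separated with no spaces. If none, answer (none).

Accumulating mutations along path to Mu:
  At Beta: gained [] -> total []
  At Mu: gained ['S845P', 'C697S', 'C268N'] -> total ['C268N', 'C697S', 'S845P']
Mutations(Mu) = ['C268N', 'C697S', 'S845P']
Accumulating mutations along path to Iota:
  At Beta: gained [] -> total []
  At Mu: gained ['S845P', 'C697S', 'C268N'] -> total ['C268N', 'C697S', 'S845P']
  At Eta: gained ['Q804N', 'V234C'] -> total ['C268N', 'C697S', 'Q804N', 'S845P', 'V234C']
  At Iota: gained ['V208I', 'V899W'] -> total ['C268N', 'C697S', 'Q804N', 'S845P', 'V208I', 'V234C', 'V899W']
Mutations(Iota) = ['C268N', 'C697S', 'Q804N', 'S845P', 'V208I', 'V234C', 'V899W']
Intersection: ['C268N', 'C697S', 'S845P'] ∩ ['C268N', 'C697S', 'Q804N', 'S845P', 'V208I', 'V234C', 'V899W'] = ['C268N', 'C697S', 'S845P']

Answer: C268N,C697S,S845P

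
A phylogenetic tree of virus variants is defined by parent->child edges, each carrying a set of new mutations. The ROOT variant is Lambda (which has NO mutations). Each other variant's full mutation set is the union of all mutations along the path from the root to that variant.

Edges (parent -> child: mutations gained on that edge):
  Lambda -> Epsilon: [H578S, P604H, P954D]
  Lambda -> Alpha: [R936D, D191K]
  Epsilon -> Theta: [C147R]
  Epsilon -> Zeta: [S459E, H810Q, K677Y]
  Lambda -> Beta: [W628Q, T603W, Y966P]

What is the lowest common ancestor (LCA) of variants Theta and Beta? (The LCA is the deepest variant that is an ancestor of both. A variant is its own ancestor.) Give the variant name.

Path from root to Theta: Lambda -> Epsilon -> Theta
  ancestors of Theta: {Lambda, Epsilon, Theta}
Path from root to Beta: Lambda -> Beta
  ancestors of Beta: {Lambda, Beta}
Common ancestors: {Lambda}
Walk up from Beta: Beta (not in ancestors of Theta), Lambda (in ancestors of Theta)
Deepest common ancestor (LCA) = Lambda

Answer: Lambda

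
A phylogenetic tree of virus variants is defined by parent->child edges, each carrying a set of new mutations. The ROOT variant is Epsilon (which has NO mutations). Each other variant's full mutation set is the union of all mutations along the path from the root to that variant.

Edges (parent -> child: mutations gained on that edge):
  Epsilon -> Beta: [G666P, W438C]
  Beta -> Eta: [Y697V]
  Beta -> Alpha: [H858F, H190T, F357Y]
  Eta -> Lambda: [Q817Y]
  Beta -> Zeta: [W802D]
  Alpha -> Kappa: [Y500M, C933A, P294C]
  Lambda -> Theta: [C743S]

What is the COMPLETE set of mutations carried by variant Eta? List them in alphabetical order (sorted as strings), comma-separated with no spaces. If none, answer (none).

Answer: G666P,W438C,Y697V

Derivation:
At Epsilon: gained [] -> total []
At Beta: gained ['G666P', 'W438C'] -> total ['G666P', 'W438C']
At Eta: gained ['Y697V'] -> total ['G666P', 'W438C', 'Y697V']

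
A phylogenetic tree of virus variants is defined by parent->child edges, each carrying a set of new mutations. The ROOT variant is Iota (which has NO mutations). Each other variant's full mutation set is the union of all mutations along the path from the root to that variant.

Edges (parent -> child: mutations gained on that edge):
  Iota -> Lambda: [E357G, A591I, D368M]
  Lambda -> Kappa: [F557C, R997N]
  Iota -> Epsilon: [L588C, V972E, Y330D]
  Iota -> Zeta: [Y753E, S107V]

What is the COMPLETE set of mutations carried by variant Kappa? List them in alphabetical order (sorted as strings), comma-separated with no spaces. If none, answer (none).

Answer: A591I,D368M,E357G,F557C,R997N

Derivation:
At Iota: gained [] -> total []
At Lambda: gained ['E357G', 'A591I', 'D368M'] -> total ['A591I', 'D368M', 'E357G']
At Kappa: gained ['F557C', 'R997N'] -> total ['A591I', 'D368M', 'E357G', 'F557C', 'R997N']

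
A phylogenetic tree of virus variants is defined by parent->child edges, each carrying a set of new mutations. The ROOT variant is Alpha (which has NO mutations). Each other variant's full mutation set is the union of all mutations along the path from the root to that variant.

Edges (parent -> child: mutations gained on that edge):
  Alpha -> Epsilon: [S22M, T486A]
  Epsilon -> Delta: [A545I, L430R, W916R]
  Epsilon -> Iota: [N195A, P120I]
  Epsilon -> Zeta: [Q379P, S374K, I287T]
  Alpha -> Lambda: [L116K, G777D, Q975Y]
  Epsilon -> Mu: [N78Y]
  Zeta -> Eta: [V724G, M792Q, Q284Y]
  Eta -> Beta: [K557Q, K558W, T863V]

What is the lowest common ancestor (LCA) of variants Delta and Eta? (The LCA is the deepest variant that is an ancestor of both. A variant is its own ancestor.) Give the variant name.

Answer: Epsilon

Derivation:
Path from root to Delta: Alpha -> Epsilon -> Delta
  ancestors of Delta: {Alpha, Epsilon, Delta}
Path from root to Eta: Alpha -> Epsilon -> Zeta -> Eta
  ancestors of Eta: {Alpha, Epsilon, Zeta, Eta}
Common ancestors: {Alpha, Epsilon}
Walk up from Eta: Eta (not in ancestors of Delta), Zeta (not in ancestors of Delta), Epsilon (in ancestors of Delta), Alpha (in ancestors of Delta)
Deepest common ancestor (LCA) = Epsilon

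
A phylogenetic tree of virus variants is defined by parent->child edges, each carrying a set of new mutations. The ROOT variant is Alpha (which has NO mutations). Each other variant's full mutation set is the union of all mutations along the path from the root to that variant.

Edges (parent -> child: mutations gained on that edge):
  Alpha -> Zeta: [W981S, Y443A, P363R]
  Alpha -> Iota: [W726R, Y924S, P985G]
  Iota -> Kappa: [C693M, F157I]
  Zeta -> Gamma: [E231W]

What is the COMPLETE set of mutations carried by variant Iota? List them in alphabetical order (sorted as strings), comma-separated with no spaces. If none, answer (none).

At Alpha: gained [] -> total []
At Iota: gained ['W726R', 'Y924S', 'P985G'] -> total ['P985G', 'W726R', 'Y924S']

Answer: P985G,W726R,Y924S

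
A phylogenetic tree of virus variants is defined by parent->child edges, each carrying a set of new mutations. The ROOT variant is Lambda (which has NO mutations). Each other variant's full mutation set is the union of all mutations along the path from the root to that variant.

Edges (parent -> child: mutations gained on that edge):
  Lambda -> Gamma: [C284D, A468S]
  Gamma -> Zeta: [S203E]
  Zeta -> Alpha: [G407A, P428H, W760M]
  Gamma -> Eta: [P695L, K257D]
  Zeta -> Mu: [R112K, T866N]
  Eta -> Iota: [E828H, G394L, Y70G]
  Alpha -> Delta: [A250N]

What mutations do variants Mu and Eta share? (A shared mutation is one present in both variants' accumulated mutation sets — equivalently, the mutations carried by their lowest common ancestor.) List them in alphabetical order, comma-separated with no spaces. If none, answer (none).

Accumulating mutations along path to Mu:
  At Lambda: gained [] -> total []
  At Gamma: gained ['C284D', 'A468S'] -> total ['A468S', 'C284D']
  At Zeta: gained ['S203E'] -> total ['A468S', 'C284D', 'S203E']
  At Mu: gained ['R112K', 'T866N'] -> total ['A468S', 'C284D', 'R112K', 'S203E', 'T866N']
Mutations(Mu) = ['A468S', 'C284D', 'R112K', 'S203E', 'T866N']
Accumulating mutations along path to Eta:
  At Lambda: gained [] -> total []
  At Gamma: gained ['C284D', 'A468S'] -> total ['A468S', 'C284D']
  At Eta: gained ['P695L', 'K257D'] -> total ['A468S', 'C284D', 'K257D', 'P695L']
Mutations(Eta) = ['A468S', 'C284D', 'K257D', 'P695L']
Intersection: ['A468S', 'C284D', 'R112K', 'S203E', 'T866N'] ∩ ['A468S', 'C284D', 'K257D', 'P695L'] = ['A468S', 'C284D']

Answer: A468S,C284D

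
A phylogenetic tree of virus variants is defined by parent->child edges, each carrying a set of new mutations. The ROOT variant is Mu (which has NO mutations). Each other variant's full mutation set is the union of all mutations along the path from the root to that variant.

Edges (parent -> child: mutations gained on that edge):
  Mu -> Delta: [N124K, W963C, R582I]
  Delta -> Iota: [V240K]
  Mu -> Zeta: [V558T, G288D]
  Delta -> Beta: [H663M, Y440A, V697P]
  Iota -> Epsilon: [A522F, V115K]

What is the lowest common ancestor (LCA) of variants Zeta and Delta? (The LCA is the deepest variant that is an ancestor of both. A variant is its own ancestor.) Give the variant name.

Answer: Mu

Derivation:
Path from root to Zeta: Mu -> Zeta
  ancestors of Zeta: {Mu, Zeta}
Path from root to Delta: Mu -> Delta
  ancestors of Delta: {Mu, Delta}
Common ancestors: {Mu}
Walk up from Delta: Delta (not in ancestors of Zeta), Mu (in ancestors of Zeta)
Deepest common ancestor (LCA) = Mu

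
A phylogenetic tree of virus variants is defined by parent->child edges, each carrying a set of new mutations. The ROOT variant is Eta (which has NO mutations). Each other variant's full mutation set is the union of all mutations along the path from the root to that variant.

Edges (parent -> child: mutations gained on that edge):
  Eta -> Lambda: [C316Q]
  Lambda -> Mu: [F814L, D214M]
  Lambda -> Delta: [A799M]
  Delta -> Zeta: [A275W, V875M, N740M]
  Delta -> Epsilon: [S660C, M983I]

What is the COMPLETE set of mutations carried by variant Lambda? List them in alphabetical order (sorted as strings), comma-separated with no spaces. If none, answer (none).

Answer: C316Q

Derivation:
At Eta: gained [] -> total []
At Lambda: gained ['C316Q'] -> total ['C316Q']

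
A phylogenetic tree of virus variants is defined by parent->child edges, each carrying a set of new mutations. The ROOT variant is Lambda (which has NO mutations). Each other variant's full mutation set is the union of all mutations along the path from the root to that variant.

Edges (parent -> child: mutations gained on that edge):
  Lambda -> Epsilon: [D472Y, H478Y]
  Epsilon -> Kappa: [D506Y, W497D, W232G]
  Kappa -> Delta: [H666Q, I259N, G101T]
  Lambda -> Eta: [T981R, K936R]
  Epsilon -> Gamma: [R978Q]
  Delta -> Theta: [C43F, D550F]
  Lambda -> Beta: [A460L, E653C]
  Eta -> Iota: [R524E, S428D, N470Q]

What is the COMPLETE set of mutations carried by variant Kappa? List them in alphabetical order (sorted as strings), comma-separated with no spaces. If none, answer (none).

Answer: D472Y,D506Y,H478Y,W232G,W497D

Derivation:
At Lambda: gained [] -> total []
At Epsilon: gained ['D472Y', 'H478Y'] -> total ['D472Y', 'H478Y']
At Kappa: gained ['D506Y', 'W497D', 'W232G'] -> total ['D472Y', 'D506Y', 'H478Y', 'W232G', 'W497D']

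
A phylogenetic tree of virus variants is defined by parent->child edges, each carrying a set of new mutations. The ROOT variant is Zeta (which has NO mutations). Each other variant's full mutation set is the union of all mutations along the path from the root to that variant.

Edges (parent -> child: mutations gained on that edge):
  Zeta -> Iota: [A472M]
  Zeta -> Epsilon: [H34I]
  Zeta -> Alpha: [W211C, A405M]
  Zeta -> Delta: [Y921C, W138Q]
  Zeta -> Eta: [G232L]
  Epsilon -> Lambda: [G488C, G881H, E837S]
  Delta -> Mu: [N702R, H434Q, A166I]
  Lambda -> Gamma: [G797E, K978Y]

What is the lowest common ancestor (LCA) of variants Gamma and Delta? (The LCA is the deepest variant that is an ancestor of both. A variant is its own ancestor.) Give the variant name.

Path from root to Gamma: Zeta -> Epsilon -> Lambda -> Gamma
  ancestors of Gamma: {Zeta, Epsilon, Lambda, Gamma}
Path from root to Delta: Zeta -> Delta
  ancestors of Delta: {Zeta, Delta}
Common ancestors: {Zeta}
Walk up from Delta: Delta (not in ancestors of Gamma), Zeta (in ancestors of Gamma)
Deepest common ancestor (LCA) = Zeta

Answer: Zeta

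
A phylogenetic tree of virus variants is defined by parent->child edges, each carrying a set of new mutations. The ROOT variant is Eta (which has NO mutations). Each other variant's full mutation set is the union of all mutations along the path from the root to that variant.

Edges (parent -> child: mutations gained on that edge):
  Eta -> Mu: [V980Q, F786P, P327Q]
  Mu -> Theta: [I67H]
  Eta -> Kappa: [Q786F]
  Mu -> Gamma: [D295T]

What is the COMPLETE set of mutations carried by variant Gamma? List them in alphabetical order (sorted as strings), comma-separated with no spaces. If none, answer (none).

Answer: D295T,F786P,P327Q,V980Q

Derivation:
At Eta: gained [] -> total []
At Mu: gained ['V980Q', 'F786P', 'P327Q'] -> total ['F786P', 'P327Q', 'V980Q']
At Gamma: gained ['D295T'] -> total ['D295T', 'F786P', 'P327Q', 'V980Q']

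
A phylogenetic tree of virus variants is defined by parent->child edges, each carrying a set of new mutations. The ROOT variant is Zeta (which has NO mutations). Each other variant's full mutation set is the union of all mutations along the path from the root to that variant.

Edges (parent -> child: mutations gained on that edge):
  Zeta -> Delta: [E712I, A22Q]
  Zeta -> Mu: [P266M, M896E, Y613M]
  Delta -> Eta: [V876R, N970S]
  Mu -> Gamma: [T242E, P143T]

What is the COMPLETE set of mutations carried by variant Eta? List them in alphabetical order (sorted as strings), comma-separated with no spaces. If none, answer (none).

At Zeta: gained [] -> total []
At Delta: gained ['E712I', 'A22Q'] -> total ['A22Q', 'E712I']
At Eta: gained ['V876R', 'N970S'] -> total ['A22Q', 'E712I', 'N970S', 'V876R']

Answer: A22Q,E712I,N970S,V876R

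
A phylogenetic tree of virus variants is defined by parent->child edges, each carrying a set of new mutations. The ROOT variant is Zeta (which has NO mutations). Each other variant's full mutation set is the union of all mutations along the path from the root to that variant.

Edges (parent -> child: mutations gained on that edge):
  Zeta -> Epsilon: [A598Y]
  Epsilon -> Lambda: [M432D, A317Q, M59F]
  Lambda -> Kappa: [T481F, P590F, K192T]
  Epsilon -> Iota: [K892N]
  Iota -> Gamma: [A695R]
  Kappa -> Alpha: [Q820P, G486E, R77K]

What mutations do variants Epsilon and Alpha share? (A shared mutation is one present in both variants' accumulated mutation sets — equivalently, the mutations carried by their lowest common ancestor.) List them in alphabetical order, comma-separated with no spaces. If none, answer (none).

Accumulating mutations along path to Epsilon:
  At Zeta: gained [] -> total []
  At Epsilon: gained ['A598Y'] -> total ['A598Y']
Mutations(Epsilon) = ['A598Y']
Accumulating mutations along path to Alpha:
  At Zeta: gained [] -> total []
  At Epsilon: gained ['A598Y'] -> total ['A598Y']
  At Lambda: gained ['M432D', 'A317Q', 'M59F'] -> total ['A317Q', 'A598Y', 'M432D', 'M59F']
  At Kappa: gained ['T481F', 'P590F', 'K192T'] -> total ['A317Q', 'A598Y', 'K192T', 'M432D', 'M59F', 'P590F', 'T481F']
  At Alpha: gained ['Q820P', 'G486E', 'R77K'] -> total ['A317Q', 'A598Y', 'G486E', 'K192T', 'M432D', 'M59F', 'P590F', 'Q820P', 'R77K', 'T481F']
Mutations(Alpha) = ['A317Q', 'A598Y', 'G486E', 'K192T', 'M432D', 'M59F', 'P590F', 'Q820P', 'R77K', 'T481F']
Intersection: ['A598Y'] ∩ ['A317Q', 'A598Y', 'G486E', 'K192T', 'M432D', 'M59F', 'P590F', 'Q820P', 'R77K', 'T481F'] = ['A598Y']

Answer: A598Y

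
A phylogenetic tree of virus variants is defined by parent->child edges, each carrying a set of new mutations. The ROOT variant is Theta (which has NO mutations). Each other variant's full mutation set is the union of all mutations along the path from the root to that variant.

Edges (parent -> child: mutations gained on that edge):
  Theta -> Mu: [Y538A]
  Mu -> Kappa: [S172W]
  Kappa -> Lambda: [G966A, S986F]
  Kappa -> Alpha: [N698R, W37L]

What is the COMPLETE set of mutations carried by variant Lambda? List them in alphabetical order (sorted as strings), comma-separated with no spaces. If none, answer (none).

Answer: G966A,S172W,S986F,Y538A

Derivation:
At Theta: gained [] -> total []
At Mu: gained ['Y538A'] -> total ['Y538A']
At Kappa: gained ['S172W'] -> total ['S172W', 'Y538A']
At Lambda: gained ['G966A', 'S986F'] -> total ['G966A', 'S172W', 'S986F', 'Y538A']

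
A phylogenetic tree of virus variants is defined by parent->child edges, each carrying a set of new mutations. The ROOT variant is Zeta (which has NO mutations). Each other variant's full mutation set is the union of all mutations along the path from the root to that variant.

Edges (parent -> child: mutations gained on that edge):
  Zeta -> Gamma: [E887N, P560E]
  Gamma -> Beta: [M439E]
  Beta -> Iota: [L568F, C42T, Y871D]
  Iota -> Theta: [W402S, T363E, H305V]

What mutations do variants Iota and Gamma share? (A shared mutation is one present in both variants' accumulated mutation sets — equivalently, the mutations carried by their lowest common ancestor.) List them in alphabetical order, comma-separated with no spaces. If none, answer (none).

Accumulating mutations along path to Iota:
  At Zeta: gained [] -> total []
  At Gamma: gained ['E887N', 'P560E'] -> total ['E887N', 'P560E']
  At Beta: gained ['M439E'] -> total ['E887N', 'M439E', 'P560E']
  At Iota: gained ['L568F', 'C42T', 'Y871D'] -> total ['C42T', 'E887N', 'L568F', 'M439E', 'P560E', 'Y871D']
Mutations(Iota) = ['C42T', 'E887N', 'L568F', 'M439E', 'P560E', 'Y871D']
Accumulating mutations along path to Gamma:
  At Zeta: gained [] -> total []
  At Gamma: gained ['E887N', 'P560E'] -> total ['E887N', 'P560E']
Mutations(Gamma) = ['E887N', 'P560E']
Intersection: ['C42T', 'E887N', 'L568F', 'M439E', 'P560E', 'Y871D'] ∩ ['E887N', 'P560E'] = ['E887N', 'P560E']

Answer: E887N,P560E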